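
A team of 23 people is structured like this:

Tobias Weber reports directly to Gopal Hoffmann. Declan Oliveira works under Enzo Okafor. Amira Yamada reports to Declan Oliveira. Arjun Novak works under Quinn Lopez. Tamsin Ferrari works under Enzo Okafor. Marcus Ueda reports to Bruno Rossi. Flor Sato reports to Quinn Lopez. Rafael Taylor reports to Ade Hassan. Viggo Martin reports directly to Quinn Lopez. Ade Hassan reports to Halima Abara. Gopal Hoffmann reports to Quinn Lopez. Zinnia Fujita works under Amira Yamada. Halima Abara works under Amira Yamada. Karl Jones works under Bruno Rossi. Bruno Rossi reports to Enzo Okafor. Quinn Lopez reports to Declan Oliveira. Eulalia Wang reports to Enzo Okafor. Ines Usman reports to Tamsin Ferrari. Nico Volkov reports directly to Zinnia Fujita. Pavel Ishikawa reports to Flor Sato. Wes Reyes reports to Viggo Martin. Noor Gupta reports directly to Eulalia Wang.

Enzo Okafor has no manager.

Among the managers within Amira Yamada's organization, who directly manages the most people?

Direct-report counts within Amira Yamada's organization: Amira Yamada has 2; Zinnia Fujita has 1; Halima Abara has 1; Ade Hassan has 1. The largest is 2, held by Amira Yamada.

Amira Yamada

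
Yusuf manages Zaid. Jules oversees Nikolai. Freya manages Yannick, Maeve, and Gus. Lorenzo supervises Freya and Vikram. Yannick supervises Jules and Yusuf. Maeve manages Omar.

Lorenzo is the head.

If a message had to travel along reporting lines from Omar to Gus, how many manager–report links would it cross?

Omar is 2 levels below Freya, and Gus is 1 level below Freya (their lowest common manager). The shortest path runs up from Omar to Freya and back down to Gus: 2 + 1 = 3 links.

3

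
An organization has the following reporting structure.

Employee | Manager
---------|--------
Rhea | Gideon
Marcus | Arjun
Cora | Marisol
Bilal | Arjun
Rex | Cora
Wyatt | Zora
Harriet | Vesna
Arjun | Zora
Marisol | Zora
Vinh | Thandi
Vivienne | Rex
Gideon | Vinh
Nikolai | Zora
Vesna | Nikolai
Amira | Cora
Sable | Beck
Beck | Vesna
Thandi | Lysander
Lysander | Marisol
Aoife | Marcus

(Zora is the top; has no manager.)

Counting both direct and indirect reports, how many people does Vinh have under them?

2

Vinh directly manages Gideon. Under Gideon: Rhea (1). That's 2 in total.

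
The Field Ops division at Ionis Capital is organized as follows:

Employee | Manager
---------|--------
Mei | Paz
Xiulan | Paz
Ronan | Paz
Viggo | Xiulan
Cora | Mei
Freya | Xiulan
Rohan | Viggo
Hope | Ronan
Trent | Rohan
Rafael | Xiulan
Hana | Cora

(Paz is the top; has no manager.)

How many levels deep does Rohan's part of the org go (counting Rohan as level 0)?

1

The longest chain under Rohan runs Rohan → Trent, which is 1 level below Rohan.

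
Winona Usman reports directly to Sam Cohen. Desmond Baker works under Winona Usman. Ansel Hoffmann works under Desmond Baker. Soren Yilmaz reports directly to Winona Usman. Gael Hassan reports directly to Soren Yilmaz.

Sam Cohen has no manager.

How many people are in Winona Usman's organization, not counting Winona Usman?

4

Winona Usman directly manages Desmond Baker, Soren Yilmaz. Under Desmond Baker: Ansel Hoffmann (1). Under Soren Yilmaz: Gael Hassan (1). So Winona Usman's organization is 2 direct reports plus everyone under them: 2 + 2 = 4.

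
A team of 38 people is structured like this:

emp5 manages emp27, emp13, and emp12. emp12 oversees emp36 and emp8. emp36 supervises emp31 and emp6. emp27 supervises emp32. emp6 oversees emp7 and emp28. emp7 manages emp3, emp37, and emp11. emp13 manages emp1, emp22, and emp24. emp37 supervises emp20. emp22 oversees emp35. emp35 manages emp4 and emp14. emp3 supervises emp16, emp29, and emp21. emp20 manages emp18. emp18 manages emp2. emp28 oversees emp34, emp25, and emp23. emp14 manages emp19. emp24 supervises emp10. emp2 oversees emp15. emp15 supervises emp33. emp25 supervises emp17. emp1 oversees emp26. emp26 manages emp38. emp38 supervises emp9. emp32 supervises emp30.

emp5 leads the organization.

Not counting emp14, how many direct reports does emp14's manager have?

emp14 reports to emp35. emp35's other direct reports are emp4 — 1 peer.

1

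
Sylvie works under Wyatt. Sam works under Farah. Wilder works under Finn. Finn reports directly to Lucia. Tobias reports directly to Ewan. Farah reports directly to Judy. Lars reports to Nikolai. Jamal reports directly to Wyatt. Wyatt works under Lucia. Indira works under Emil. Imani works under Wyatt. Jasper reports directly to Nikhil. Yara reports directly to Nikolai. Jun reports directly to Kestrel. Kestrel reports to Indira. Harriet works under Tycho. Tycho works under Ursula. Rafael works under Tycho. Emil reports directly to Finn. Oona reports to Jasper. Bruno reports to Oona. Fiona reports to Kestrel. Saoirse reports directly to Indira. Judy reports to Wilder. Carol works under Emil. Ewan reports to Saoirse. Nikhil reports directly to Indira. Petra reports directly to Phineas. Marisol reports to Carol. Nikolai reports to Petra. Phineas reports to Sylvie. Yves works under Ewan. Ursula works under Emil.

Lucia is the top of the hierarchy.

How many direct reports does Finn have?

Finn directly manages Wilder, Emil. That is 2 direct reports.

2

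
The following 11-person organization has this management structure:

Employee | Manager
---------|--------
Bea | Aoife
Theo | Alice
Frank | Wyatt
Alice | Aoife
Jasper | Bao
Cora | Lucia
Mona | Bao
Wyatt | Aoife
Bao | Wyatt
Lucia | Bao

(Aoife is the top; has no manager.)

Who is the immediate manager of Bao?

Wyatt

Bao reports directly to Wyatt.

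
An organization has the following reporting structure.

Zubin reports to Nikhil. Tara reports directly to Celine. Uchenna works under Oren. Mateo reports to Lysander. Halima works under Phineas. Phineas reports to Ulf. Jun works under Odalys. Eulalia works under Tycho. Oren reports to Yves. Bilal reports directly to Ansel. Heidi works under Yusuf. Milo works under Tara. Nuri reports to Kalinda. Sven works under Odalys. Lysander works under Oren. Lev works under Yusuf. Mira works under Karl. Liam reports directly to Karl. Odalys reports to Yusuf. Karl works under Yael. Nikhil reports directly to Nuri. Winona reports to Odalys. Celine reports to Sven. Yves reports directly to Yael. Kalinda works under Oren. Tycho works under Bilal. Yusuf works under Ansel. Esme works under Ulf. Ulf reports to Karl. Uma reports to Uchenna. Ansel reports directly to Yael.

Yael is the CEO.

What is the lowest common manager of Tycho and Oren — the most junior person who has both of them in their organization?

Yael

Tycho's chain of managers is Bilal, Ansel, Yael. Oren's chain of managers is Yves, Yael. The first manager that appears in both chains is Yael.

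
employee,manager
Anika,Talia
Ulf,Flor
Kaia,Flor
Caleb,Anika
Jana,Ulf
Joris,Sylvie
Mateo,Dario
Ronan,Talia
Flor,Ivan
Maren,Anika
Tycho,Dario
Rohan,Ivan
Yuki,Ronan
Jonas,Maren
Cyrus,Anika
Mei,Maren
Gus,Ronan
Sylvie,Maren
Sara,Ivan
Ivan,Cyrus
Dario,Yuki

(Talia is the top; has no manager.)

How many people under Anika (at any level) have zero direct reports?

8

The people in Anika's organization with no one reporting to them are Sara, Jana, Kaia, Rohan, Caleb, Jonas, Mei, Joris. That is 8.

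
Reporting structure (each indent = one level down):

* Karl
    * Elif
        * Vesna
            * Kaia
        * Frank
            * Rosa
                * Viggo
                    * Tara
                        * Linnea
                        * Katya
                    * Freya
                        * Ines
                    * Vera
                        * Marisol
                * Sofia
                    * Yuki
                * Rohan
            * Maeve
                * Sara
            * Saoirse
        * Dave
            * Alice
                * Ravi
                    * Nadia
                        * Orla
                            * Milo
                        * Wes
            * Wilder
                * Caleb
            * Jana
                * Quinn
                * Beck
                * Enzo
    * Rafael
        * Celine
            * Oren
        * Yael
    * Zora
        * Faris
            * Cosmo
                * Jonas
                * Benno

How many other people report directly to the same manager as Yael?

Yael reports to Rafael. Rafael's other direct reports are Celine — 1 peer.

1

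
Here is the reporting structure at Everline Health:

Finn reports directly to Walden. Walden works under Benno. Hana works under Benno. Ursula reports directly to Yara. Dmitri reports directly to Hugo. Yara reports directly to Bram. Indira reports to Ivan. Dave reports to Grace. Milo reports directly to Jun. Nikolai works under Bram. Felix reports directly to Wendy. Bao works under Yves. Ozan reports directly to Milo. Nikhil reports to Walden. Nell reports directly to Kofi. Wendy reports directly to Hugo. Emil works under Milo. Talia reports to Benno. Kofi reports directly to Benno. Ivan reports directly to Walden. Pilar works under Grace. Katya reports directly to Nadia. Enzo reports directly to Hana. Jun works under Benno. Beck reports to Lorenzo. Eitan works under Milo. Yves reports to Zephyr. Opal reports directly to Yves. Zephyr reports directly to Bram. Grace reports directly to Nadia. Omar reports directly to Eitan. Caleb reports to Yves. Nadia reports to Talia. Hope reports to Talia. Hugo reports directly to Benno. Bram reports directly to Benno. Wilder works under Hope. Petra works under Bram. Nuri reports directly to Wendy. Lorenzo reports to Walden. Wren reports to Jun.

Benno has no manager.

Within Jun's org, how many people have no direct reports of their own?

The people in Jun's organization with no one reporting to them are Wren, Ozan, Emil, Omar. That is 4.

4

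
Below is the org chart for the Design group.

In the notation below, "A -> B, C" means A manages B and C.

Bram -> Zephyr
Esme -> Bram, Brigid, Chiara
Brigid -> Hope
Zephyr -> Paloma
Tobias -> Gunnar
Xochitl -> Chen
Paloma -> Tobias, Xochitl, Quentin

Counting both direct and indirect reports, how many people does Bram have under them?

7

Bram directly manages Zephyr. Under Zephyr: Paloma, Quentin, Xochitl, Chen, Tobias, Gunnar (6). That's 7 in total.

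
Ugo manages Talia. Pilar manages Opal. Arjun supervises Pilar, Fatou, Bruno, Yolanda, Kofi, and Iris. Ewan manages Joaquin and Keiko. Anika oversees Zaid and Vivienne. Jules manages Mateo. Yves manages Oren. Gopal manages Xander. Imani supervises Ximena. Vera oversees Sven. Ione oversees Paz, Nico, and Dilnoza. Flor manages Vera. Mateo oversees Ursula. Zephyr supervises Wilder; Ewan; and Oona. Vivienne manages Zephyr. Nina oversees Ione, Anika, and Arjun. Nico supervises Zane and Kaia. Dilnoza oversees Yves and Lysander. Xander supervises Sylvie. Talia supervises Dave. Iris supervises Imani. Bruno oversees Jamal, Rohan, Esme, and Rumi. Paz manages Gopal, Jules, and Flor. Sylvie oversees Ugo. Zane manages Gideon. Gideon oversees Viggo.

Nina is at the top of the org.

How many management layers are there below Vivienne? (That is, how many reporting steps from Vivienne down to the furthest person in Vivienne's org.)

3

The longest chain under Vivienne runs Vivienne → Zephyr → Ewan → Keiko, which is 3 levels below Vivienne.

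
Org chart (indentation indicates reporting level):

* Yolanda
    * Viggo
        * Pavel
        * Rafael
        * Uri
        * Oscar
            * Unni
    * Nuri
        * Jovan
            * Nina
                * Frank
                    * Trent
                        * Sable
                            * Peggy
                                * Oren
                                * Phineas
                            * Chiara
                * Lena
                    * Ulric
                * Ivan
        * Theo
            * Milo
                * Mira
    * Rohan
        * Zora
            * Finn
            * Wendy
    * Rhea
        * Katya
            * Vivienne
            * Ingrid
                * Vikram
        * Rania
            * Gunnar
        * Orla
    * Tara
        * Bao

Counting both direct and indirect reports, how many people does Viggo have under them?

5

Viggo directly manages Pavel, Rafael, Uri, Oscar. Pavel has no reports. Rafael has no reports. Uri has no reports. Under Oscar: Unni (1). So Viggo's organization is 4 direct reports plus everyone under them: 1 + 1 + 1 + 2 = 5.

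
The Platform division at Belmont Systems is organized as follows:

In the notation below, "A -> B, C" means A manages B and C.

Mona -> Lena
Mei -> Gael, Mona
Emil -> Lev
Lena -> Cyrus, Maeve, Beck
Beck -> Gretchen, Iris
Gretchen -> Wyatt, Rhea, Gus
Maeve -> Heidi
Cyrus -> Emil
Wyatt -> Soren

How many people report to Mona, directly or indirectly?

13

Mona directly manages Lena. Under Lena: Beck, Iris, Gretchen, Gus, Rhea, Wyatt, Soren, Maeve, Heidi, Cyrus, Emil, Lev (12). That's 13 in total.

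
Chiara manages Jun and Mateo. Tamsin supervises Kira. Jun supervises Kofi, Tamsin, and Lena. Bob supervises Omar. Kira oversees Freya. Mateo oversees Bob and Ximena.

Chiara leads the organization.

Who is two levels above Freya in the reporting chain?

Tamsin

Freya reports to Kira, and Kira reports to Tamsin. So Freya's skip-level manager is Tamsin.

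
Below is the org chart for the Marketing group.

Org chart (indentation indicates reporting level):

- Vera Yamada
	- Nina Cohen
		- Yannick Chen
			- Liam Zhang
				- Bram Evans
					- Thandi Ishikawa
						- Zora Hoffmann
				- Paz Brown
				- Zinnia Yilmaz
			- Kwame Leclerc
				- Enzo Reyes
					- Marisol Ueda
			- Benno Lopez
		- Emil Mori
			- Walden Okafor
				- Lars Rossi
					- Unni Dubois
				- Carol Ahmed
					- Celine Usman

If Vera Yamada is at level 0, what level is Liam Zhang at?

3

Chain from Liam Zhang up to Vera Yamada: Liam Zhang → Yannick Chen → Nina Cohen → Vera Yamada. That is 3 steps up, so Liam Zhang is 3 levels below Vera Yamada.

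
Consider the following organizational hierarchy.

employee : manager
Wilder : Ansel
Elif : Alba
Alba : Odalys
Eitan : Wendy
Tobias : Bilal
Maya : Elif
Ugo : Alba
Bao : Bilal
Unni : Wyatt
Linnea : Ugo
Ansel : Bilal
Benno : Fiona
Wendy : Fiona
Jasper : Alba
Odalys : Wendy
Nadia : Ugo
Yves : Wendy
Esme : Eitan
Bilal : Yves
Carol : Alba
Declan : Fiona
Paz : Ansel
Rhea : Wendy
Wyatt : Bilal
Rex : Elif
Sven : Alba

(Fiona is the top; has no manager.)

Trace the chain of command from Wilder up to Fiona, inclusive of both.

Wilder -> Ansel -> Bilal -> Yves -> Wendy -> Fiona

Wilder reports to Ansel. Ansel reports to Bilal. Bilal reports to Yves. Yves reports to Wendy. Wendy reports to Fiona. Fiona is at the top.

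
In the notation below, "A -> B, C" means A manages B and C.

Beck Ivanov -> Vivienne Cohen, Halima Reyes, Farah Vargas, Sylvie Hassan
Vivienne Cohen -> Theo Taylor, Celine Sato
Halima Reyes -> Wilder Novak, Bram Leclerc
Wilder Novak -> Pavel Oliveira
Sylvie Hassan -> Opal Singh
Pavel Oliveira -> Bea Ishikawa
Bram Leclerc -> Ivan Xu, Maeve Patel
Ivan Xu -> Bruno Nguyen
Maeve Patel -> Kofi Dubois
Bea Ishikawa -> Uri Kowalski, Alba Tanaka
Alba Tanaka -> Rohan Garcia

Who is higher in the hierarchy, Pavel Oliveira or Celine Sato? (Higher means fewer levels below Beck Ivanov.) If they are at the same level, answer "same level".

Celine Sato

Pavel Oliveira is 3 levels below Beck Ivanov; Celine Sato is 2. Celine Sato is higher.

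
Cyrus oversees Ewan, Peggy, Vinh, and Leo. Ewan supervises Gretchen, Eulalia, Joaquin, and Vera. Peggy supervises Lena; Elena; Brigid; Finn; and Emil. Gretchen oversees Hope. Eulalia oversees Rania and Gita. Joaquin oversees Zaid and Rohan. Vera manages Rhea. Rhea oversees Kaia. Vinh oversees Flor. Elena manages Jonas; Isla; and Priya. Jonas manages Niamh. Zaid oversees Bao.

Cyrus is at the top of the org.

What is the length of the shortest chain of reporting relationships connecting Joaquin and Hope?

3

Joaquin is 1 level below Ewan, and Hope is 2 levels below Ewan (their lowest common manager). The shortest path runs up from Joaquin to Ewan and back down to Hope: 1 + 2 = 3 links.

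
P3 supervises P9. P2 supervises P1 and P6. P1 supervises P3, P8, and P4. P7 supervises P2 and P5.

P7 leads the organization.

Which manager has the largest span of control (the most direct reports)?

P1

Direct-report counts: P7 has 2; P2 has 2; P1 has 3; P3 has 1. The largest is 3, held by P1.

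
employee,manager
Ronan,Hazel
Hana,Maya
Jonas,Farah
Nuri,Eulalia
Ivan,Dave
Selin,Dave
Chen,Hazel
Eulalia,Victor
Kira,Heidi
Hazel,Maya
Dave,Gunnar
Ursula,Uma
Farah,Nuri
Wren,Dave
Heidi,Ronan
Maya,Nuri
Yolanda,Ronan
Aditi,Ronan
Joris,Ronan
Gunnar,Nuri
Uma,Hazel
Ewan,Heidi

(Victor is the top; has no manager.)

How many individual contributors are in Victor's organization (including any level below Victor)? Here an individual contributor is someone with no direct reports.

The people in Victor's organization with no one reporting to them are Jonas, Selin, Wren, Ivan, Hana, Chen, Ursula, Joris, Yolanda, Kira, Ewan, Aditi. That is 12.

12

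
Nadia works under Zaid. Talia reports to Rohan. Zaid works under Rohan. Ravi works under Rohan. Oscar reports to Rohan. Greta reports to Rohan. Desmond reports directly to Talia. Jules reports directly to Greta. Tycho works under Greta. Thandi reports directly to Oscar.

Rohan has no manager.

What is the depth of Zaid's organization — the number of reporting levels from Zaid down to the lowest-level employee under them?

The longest chain under Zaid runs Zaid → Nadia, which is 1 level below Zaid.

1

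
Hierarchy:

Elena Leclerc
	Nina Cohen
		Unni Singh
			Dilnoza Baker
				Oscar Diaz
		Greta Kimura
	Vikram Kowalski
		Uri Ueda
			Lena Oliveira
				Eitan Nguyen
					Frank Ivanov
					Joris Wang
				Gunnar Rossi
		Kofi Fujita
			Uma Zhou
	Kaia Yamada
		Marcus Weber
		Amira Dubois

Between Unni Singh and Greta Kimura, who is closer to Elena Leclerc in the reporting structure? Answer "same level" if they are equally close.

Both Unni Singh and Greta Kimura are 2 levels below Elena Leclerc.

same level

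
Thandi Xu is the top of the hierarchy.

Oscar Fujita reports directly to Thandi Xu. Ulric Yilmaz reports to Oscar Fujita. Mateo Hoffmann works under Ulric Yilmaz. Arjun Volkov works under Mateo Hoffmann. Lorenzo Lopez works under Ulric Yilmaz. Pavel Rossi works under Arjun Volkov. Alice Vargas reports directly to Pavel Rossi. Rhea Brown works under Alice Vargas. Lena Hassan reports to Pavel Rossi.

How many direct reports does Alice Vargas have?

Alice Vargas directly manages Rhea Brown. That is 1 direct report.

1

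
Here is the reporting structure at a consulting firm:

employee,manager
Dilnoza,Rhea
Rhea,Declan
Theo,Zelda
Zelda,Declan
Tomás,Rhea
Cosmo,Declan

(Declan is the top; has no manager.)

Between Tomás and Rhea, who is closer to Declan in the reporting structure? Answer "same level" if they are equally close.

Rhea

Tomás is 2 levels below Declan; Rhea is 1. Rhea is higher.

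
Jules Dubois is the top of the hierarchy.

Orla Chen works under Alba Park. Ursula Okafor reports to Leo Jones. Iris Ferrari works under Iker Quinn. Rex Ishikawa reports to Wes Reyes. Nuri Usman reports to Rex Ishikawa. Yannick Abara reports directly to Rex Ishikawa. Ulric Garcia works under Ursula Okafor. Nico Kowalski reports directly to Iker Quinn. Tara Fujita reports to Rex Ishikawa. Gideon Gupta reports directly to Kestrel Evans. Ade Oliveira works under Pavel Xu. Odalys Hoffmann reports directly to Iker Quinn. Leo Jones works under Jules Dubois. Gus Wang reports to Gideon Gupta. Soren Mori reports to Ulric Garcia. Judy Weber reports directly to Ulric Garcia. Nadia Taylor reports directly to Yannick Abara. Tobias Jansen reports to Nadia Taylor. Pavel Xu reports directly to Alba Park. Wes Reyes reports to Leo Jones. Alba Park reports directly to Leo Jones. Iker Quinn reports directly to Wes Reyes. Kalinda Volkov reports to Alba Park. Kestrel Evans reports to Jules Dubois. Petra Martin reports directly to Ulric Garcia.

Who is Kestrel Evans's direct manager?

Kestrel Evans reports directly to Jules Dubois.

Jules Dubois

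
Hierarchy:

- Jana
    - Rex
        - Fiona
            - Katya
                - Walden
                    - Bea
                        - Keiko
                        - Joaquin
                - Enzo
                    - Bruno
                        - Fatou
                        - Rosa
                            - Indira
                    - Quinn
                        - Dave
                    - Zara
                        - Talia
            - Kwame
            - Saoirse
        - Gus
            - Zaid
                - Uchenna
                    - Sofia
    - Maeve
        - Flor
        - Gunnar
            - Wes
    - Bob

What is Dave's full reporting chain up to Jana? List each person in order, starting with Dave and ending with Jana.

Dave reports to Quinn. Quinn reports to Enzo. Enzo reports to Katya. Katya reports to Fiona. Fiona reports to Rex. Rex reports to Jana. Jana is at the top.

Dave -> Quinn -> Enzo -> Katya -> Fiona -> Rex -> Jana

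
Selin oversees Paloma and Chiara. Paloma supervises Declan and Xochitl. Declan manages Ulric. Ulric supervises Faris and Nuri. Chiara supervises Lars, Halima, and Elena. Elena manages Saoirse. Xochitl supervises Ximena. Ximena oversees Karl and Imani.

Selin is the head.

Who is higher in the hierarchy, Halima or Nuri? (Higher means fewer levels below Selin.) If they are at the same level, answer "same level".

Halima is 2 levels below Selin; Nuri is 4. Halima is higher.

Halima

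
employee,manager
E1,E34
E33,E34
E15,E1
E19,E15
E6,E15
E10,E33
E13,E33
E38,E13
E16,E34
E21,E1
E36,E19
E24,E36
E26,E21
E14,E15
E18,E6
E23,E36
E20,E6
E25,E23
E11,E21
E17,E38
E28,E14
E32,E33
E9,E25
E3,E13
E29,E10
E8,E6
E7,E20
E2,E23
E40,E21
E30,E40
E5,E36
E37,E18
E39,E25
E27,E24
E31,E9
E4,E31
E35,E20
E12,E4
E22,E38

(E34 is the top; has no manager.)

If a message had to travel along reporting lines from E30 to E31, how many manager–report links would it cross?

E30 is 3 levels below E1, and E31 is 7 levels below E1 (their lowest common manager). The shortest path runs up from E30 to E1 and back down to E31: 3 + 7 = 10 links.

10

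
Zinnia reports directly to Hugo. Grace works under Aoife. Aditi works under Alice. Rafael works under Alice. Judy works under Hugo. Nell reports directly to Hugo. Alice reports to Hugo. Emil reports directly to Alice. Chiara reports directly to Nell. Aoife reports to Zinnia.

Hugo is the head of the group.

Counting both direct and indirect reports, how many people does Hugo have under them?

Hugo directly manages Alice, Zinnia, Judy, Nell. Under Alice: Aditi, Emil, Rafael (3). Under Zinnia: Aoife, Grace (2). Judy has no reports. Under Nell: Chiara (1). So Hugo's organization is 4 direct reports plus everyone under them: 4 + 3 + 1 + 2 = 10.

10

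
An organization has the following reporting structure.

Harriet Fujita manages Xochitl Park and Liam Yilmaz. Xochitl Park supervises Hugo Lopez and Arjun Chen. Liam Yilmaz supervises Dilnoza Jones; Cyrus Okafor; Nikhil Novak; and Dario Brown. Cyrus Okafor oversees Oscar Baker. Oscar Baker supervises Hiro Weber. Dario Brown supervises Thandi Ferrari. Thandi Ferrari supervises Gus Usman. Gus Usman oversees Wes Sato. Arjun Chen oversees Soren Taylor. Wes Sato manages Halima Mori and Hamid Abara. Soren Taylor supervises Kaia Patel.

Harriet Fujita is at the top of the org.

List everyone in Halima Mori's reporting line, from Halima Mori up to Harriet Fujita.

Halima Mori reports to Wes Sato. Wes Sato reports to Gus Usman. Gus Usman reports to Thandi Ferrari. Thandi Ferrari reports to Dario Brown. Dario Brown reports to Liam Yilmaz. Liam Yilmaz reports to Harriet Fujita. Harriet Fujita is at the top.

Halima Mori -> Wes Sato -> Gus Usman -> Thandi Ferrari -> Dario Brown -> Liam Yilmaz -> Harriet Fujita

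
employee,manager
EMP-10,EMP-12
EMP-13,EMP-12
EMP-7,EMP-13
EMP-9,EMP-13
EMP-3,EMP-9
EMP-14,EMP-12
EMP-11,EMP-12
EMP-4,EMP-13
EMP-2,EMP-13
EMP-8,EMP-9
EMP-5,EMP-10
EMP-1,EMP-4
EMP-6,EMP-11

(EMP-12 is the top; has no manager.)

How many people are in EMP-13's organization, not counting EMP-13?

EMP-13 directly manages EMP-7, EMP-9, EMP-4, EMP-2. EMP-7 has no reports. Under EMP-9: EMP-8, EMP-3 (2). Under EMP-4: EMP-1 (1). EMP-2 has no reports. So EMP-13's organization is 4 direct reports plus everyone under them: 1 + 3 + 2 + 1 = 7.

7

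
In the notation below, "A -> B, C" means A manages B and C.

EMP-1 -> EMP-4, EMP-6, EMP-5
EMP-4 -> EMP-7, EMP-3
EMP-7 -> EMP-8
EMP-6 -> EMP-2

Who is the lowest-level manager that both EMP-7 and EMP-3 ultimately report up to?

EMP-7's chain of managers is EMP-4, EMP-1. EMP-3's chain of managers is EMP-4, EMP-1. The first manager that appears in both chains is EMP-4.

EMP-4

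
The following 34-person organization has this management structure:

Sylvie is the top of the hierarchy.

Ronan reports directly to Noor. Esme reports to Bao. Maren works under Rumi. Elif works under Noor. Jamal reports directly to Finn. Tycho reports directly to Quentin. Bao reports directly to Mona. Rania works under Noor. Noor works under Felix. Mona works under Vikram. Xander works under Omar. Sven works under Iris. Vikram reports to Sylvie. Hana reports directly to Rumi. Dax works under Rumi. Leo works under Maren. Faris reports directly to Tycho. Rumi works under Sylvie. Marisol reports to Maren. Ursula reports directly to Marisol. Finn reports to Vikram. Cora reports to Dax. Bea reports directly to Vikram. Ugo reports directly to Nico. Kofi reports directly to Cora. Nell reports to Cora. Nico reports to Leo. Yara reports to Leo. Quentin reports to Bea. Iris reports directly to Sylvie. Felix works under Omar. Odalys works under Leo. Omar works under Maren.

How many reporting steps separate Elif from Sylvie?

6

Chain from Elif up to Sylvie: Elif → Noor → Felix → Omar → Maren → Rumi → Sylvie. That is 6 steps up, so Elif is 6 levels below Sylvie.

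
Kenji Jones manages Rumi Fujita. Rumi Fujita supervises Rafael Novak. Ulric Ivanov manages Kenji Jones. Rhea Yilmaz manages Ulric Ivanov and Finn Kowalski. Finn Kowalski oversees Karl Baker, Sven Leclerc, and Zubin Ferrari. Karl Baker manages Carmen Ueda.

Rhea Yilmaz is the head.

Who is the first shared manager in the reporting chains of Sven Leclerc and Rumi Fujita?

Rhea Yilmaz

Sven Leclerc's chain of managers is Finn Kowalski, Rhea Yilmaz. Rumi Fujita's chain of managers is Kenji Jones, Ulric Ivanov, Rhea Yilmaz. The first manager that appears in both chains is Rhea Yilmaz.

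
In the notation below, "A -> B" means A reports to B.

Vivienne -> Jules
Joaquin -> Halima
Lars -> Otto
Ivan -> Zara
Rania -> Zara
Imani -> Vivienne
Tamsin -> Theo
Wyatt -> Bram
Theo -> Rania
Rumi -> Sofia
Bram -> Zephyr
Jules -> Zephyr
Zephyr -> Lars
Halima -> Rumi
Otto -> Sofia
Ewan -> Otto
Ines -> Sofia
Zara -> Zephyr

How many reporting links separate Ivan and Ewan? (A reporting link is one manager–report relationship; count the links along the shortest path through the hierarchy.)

Ivan is 4 levels below Otto, and Ewan is 1 level below Otto (their lowest common manager). The shortest path runs up from Ivan to Otto and back down to Ewan: 4 + 1 = 5 links.

5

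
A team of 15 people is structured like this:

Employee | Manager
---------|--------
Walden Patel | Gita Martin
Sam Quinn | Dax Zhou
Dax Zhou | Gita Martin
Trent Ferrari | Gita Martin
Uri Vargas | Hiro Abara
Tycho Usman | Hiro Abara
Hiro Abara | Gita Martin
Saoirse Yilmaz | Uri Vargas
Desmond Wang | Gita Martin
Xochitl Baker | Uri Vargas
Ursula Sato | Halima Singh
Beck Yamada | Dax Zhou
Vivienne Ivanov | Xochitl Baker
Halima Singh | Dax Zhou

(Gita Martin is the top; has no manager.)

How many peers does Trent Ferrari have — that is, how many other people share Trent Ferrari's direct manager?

4

Trent Ferrari reports to Gita Martin. Gita Martin's other direct reports are Hiro Abara, Desmond Wang, Dax Zhou, Walden Patel — 4 peers.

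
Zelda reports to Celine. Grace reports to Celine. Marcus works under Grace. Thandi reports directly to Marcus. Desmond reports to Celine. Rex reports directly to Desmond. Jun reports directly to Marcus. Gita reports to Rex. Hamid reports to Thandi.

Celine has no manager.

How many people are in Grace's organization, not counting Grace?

Grace directly manages Marcus. Under Marcus: Jun, Thandi, Hamid (3). That's 4 in total.

4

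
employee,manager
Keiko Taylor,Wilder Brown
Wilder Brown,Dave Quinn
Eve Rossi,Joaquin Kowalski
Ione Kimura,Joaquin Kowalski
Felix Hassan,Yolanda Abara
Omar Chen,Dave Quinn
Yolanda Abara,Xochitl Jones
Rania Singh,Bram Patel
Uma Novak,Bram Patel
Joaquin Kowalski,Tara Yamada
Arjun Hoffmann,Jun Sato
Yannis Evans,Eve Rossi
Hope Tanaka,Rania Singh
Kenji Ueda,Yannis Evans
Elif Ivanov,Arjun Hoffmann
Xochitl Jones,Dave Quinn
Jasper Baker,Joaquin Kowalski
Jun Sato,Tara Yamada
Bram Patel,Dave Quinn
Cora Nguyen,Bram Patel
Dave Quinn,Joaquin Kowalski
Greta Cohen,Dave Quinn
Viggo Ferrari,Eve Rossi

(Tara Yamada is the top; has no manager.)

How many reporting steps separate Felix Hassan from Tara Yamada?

Chain from Felix Hassan up to Tara Yamada: Felix Hassan → Yolanda Abara → Xochitl Jones → Dave Quinn → Joaquin Kowalski → Tara Yamada. That is 5 steps up, so Felix Hassan is 5 levels below Tara Yamada.

5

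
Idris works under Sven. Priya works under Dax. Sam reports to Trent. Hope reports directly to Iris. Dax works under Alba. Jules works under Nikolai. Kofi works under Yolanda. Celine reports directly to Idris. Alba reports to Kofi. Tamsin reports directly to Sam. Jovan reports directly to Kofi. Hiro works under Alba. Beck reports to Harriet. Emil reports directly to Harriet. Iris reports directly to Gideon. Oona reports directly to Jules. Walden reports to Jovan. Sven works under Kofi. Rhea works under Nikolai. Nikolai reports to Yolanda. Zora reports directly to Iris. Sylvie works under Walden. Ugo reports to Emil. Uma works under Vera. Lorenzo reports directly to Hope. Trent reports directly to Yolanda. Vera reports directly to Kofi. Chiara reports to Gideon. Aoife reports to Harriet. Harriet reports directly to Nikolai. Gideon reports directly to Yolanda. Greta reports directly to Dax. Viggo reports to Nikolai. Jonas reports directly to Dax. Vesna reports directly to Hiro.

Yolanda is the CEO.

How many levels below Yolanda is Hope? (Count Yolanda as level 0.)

Chain from Hope up to Yolanda: Hope → Iris → Gideon → Yolanda. That is 3 steps up, so Hope is 3 levels below Yolanda.

3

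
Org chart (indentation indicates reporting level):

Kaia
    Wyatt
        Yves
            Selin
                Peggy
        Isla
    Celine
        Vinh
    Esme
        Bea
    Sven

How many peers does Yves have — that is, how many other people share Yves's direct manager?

1

Yves reports to Wyatt. Wyatt's other direct reports are Isla — 1 peer.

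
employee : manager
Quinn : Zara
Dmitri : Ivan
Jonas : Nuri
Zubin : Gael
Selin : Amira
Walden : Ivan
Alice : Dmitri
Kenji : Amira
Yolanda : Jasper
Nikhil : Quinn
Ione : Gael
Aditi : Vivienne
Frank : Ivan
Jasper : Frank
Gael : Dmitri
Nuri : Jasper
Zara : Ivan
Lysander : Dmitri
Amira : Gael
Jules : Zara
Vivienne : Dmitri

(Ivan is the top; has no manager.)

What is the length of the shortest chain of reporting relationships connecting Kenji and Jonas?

Kenji is 4 levels below Ivan, and Jonas is 4 levels below Ivan (their lowest common manager). The shortest path runs up from Kenji to Ivan and back down to Jonas: 4 + 4 = 8 links.

8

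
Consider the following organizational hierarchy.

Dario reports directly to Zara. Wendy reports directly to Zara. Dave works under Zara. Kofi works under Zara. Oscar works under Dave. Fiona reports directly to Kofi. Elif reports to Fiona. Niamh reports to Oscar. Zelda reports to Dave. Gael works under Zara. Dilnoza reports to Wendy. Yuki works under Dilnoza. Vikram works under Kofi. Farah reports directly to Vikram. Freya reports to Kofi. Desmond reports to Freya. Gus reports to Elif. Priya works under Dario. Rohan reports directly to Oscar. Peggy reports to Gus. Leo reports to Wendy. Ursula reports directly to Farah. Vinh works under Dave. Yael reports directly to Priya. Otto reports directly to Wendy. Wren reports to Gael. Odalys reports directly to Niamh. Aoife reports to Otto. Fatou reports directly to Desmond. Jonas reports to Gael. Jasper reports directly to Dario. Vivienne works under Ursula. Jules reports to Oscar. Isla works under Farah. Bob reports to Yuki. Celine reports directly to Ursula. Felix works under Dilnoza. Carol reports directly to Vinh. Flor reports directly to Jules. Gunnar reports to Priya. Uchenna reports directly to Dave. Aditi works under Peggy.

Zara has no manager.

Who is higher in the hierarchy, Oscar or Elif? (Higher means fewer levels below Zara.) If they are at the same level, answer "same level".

Oscar

Oscar is 2 levels below Zara; Elif is 3. Oscar is higher.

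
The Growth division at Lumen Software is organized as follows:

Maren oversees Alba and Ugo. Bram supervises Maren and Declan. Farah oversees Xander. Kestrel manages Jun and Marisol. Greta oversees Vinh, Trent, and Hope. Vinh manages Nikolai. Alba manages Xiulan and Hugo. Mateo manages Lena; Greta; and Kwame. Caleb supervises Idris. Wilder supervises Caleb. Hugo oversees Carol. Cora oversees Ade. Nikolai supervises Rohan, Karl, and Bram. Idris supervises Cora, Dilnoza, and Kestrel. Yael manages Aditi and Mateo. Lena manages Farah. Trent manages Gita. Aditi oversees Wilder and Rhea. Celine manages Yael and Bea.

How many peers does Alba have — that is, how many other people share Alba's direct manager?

1

Alba reports to Maren. Maren's other direct reports are Ugo — 1 peer.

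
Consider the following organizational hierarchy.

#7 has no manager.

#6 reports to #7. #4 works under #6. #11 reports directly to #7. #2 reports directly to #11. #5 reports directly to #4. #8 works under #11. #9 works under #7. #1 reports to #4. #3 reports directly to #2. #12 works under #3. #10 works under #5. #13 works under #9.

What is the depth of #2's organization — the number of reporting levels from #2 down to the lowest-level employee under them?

2

The longest chain under #2 runs #2 → #3 → #12, which is 2 levels below #2.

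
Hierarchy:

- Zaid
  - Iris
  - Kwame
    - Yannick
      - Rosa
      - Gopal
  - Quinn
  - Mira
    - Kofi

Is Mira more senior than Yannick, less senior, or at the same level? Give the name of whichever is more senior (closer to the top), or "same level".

Mira is 1 level below Zaid; Yannick is 2. Mira is higher.

Mira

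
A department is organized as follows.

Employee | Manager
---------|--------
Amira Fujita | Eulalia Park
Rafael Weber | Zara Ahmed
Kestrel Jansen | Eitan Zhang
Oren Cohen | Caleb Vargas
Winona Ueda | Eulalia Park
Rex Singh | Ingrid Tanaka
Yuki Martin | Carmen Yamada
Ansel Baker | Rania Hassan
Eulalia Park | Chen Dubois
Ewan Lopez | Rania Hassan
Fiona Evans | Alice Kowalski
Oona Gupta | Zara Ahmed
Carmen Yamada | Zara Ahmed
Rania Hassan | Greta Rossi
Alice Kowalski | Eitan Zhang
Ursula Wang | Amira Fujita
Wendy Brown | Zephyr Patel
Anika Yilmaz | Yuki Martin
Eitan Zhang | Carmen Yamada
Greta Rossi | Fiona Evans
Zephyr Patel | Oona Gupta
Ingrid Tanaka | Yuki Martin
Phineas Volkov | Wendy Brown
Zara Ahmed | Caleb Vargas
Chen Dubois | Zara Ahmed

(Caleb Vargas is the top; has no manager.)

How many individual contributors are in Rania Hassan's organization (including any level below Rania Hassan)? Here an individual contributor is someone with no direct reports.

The people in Rania Hassan's organization with no one reporting to them are Ansel Baker, Ewan Lopez. That is 2.

2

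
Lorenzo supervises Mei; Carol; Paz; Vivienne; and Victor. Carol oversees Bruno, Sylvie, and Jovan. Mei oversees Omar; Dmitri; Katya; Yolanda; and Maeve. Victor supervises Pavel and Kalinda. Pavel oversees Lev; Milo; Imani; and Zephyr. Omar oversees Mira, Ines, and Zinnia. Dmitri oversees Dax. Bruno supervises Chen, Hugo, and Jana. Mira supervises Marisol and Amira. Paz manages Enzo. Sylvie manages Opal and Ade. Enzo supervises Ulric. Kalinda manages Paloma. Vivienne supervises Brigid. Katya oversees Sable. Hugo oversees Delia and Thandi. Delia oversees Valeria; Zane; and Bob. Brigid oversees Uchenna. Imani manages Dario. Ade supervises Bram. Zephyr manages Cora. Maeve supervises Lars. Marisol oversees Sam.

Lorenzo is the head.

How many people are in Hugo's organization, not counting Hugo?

Hugo directly manages Delia, Thandi. Under Delia: Zane, Bob, Valeria (3). Thandi has no reports. So Hugo's organization is 2 direct reports plus everyone under them: 4 + 1 = 5.

5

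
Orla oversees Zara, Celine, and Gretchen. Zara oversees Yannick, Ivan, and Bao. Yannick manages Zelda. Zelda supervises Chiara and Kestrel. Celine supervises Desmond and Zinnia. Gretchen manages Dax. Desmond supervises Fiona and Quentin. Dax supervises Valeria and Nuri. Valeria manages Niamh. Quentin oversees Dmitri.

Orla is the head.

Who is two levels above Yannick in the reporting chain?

Orla

Yannick reports to Zara, and Zara reports to Orla. So Yannick's skip-level manager is Orla.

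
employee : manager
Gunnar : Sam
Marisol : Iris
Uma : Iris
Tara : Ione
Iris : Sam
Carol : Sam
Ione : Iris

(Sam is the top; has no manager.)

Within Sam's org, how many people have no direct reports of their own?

The people in Sam's organization with no one reporting to them are Carol, Tara, Marisol, Uma, Gunnar. That is 5.

5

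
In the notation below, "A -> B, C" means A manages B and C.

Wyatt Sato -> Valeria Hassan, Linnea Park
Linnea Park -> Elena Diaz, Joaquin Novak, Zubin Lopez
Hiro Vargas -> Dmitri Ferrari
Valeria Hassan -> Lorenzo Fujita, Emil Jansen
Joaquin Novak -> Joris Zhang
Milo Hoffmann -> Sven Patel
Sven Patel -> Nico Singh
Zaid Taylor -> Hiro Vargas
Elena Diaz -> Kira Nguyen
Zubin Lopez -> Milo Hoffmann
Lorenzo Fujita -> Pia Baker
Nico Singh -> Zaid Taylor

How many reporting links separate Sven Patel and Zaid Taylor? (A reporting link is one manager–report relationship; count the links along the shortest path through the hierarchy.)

Zaid Taylor is in Sven Patel's organization: the chain from Zaid Taylor up to Sven Patel is Zaid Taylor → Nico Singh → Sven Patel, which is 2 links.

2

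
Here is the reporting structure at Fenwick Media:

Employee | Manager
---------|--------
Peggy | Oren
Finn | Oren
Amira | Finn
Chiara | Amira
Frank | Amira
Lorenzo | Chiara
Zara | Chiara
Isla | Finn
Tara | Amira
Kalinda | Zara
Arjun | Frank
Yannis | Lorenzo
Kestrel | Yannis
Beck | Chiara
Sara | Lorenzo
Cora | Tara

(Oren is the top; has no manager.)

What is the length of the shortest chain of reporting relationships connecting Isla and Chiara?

3

Isla is 1 level below Finn, and Chiara is 2 levels below Finn (their lowest common manager). The shortest path runs up from Isla to Finn and back down to Chiara: 1 + 2 = 3 links.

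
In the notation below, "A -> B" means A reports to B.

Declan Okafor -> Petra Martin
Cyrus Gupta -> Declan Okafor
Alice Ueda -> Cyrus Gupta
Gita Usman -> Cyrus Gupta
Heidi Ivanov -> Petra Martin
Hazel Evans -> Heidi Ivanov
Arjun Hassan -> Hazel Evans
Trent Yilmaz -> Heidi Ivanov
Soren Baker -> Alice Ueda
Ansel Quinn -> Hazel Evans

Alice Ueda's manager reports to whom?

Alice Ueda reports to Cyrus Gupta, and Cyrus Gupta reports to Declan Okafor. So Alice Ueda's skip-level manager is Declan Okafor.

Declan Okafor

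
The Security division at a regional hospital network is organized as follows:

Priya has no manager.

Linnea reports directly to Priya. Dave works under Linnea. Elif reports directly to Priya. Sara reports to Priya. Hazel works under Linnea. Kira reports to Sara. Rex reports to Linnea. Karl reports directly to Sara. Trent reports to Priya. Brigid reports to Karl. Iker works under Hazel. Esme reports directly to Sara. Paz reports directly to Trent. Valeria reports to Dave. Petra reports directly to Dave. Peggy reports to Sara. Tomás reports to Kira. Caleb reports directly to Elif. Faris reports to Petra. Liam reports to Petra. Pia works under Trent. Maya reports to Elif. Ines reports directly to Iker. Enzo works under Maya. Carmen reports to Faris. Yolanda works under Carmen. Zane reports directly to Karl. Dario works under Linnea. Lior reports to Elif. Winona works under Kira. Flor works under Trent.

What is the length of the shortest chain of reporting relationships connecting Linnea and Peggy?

3

Linnea is 1 level below Priya, and Peggy is 2 levels below Priya (their lowest common manager). The shortest path runs up from Linnea to Priya and back down to Peggy: 1 + 2 = 3 links.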